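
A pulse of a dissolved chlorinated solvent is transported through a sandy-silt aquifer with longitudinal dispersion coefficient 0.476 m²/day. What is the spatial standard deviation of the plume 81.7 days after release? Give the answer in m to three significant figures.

Dispersive spreading gives a Gaussian with σ² = 2Dt; advection only shifts the center.
σ = √(2 × 0.476 × 81.7) = 8.82 m.

8.82 m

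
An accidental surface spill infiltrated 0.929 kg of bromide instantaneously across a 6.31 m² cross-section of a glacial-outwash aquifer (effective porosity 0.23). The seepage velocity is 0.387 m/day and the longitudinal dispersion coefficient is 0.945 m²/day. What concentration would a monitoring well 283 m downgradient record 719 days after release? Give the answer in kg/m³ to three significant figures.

For an instantaneous plane source, C(x,t) = M/(n_e·A·√(4πDt)) · exp(−(x−vt)²/(4Dt)), with n_e·A the pore (flow) area.
Plume center vt = 0.387 × 719 = 278.253 m, so the well at 283 m is 4.747 m downgradient of the peak.
√(4πDt) = 92.40 m, giving peak height M/(n_e·A·√(4πDt)) = 0.929/(0.23 × 6.31 × 92.40) = 0.006928 kg/m³.
(x−vt)²/(4Dt) = (4.747)²/(4 × 0.945 × 719) = 0.008291; exp(−0.008291) = 0.9917.
C = 0.006928 × 0.9917 = 0.00687 kg/m³.

0.00687 kg/m³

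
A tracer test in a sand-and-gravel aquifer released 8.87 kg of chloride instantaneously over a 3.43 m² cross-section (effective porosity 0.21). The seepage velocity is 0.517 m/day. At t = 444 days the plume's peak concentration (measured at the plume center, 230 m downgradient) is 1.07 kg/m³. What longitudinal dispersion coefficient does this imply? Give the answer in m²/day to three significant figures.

0.0237 m²/day

At the plume center C_max = M/(n_e·A·√(4πDt)), so D = M²/(4πt·(n_e·A·C_max)²).
n_e·A·C_max = 0.21 × 3.43 × 1.07 = 0.7707 kg/m.
D = 8.87²/(4π × 444 × 0.7707²) = 0.0237 m²/day.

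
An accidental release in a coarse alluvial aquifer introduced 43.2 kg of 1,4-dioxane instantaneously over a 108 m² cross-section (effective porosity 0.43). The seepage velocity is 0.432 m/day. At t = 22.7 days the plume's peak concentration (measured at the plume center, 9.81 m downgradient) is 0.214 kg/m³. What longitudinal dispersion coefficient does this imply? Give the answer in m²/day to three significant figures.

At the plume center C_max = M/(n_e·A·√(4πDt)), so D = M²/(4πt·(n_e·A·C_max)²).
n_e·A·C_max = 0.43 × 108 × 0.214 = 9.938 kg/m.
D = 43.2²/(4π × 22.7 × 9.938²) = 0.0662 m²/day.

0.0662 m²/day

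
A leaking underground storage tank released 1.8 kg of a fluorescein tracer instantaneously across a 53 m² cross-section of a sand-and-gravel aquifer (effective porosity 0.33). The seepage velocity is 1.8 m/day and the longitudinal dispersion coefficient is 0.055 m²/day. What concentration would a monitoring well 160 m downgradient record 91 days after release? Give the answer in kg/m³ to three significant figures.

For an instantaneous plane source, C(x,t) = M/(n_e·A·√(4πDt)) · exp(−(x−vt)²/(4Dt)), with n_e·A the pore (flow) area.
Plume center vt = 1.8 × 91 = 163.8 m, so the well at 160 m is 3.8 m upgradient of the peak.
√(4πDt) = 7.931 m, giving peak height M/(n_e·A·√(4πDt)) = 1.8/(0.33 × 53 × 7.931) = 0.01298 kg/m³.
(x−vt)²/(4Dt) = (-3.8)²/(4 × 0.055 × 91) = 0.7213; exp(−0.7213) = 0.4861.
C = 0.01298 × 0.4861 = 0.00631 kg/m³.

0.00631 kg/m³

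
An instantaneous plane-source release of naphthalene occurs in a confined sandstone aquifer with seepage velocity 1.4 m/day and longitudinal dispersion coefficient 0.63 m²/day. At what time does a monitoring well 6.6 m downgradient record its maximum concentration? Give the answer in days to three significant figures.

4.40 days

For the 1D instantaneous-source solution, setting ∂C/∂t = 0 at fixed x gives v²t² + 2Dt − x² = 0, so t = (√(D² + v²x²) − D)/v².
√(D² + v²x²) = √(0.63² + 1.4² × 6.6²) = 9.261; v² = 1.96.
t = (9.261 − 0.63)/1.96 = 4.40 days (vs. the pure-advection estimate x/v = 4.71 d).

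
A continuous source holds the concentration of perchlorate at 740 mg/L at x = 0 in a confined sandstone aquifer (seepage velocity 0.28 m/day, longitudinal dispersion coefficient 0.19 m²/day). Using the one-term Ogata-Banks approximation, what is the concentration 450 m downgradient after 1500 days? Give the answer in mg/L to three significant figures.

For a continuous step input, C/C₀ ≈ ½·erfc((x−vt)/(2√(Dt))).
vt = 0.28 × 1500 = 420 m and 2√(Dt) = 2√(0.19 × 1500) = 33.76 m.
Argument (x−vt)/(2√(Dt)) = (450 − 420)/33.76 = 0.8886; ½·erfc(0.8886) = 0.1044.
C = 740 × 0.1044 = 77.3 mg/L.

77.3 mg/L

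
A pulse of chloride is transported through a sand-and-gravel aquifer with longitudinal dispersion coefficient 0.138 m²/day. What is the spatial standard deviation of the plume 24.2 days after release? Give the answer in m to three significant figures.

Dispersive spreading gives a Gaussian with σ² = 2Dt; advection only shifts the center.
σ = √(2 × 0.138 × 24.2) = 2.58 m.

2.58 m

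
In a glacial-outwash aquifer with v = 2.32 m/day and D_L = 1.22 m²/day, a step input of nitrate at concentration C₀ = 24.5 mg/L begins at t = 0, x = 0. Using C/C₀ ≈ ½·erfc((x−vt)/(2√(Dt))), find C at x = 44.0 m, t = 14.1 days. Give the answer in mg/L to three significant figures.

0.665 mg/L

For a continuous step input, C/C₀ ≈ ½·erfc((x−vt)/(2√(Dt))).
vt = 2.32 × 14.1 = 32.712 m and 2√(Dt) = 2√(1.22 × 14.1) = 8.295 m.
Argument (x−vt)/(2√(Dt)) = (44.0 − 32.712)/8.295 = 1.361; ½·erfc(1.361) = 0.02713.
C = 24.5 × 0.02713 = 0.665 mg/L.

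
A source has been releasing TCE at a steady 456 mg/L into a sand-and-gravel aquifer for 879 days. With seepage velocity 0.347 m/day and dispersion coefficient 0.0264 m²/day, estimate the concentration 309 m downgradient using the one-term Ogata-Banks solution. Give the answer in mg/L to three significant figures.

For a continuous step input, C/C₀ ≈ ½·erfc((x−vt)/(2√(Dt))).
vt = 0.347 × 879 = 305.013 m and 2√(Dt) = 2√(0.0264 × 879) = 9.634 m.
Argument (x−vt)/(2√(Dt)) = (309 − 305.013)/9.634 = 0.4138; ½·erfc(0.4138) = 0.2792.
C = 456 × 0.2792 = 127 mg/L.

127 mg/L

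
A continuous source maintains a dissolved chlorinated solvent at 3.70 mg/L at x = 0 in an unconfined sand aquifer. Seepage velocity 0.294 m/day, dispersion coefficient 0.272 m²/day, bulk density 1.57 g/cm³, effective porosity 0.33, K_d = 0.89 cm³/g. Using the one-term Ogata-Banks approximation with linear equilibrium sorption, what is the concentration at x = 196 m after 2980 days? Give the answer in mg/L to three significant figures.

Retardation factor R = 1 + ρ_b·K_d/n = 1 + 1.57 × 0.89/0.33 = 5.234.
Sorption retards both mechanisms: v_R = v/R = 0.05617 m/day, D_R = D/R = 0.05197 m²/day.
v_R·t = 0.05617 × 2980 = 167.3866 m; 2√(D_R t) = 24.89 m; argument = (196 − 167.3866)/24.89 = 1.150.
C = C₀ × ½·erfc(1.150) = 3.70 × 0.05194 = 0.192 mg/L.

0.192 mg/L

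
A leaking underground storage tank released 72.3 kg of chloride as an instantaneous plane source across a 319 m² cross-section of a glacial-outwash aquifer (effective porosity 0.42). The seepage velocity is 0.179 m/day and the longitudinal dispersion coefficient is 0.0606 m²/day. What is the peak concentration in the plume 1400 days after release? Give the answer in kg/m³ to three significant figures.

The peak of an instantaneous 1D plume sits at x = vt; there the Gaussian factor is 1 and C_max = M/(n_e·A·√(4πDt)), where n_e·A is the pore area the mass is dissolved in.
√(4πDt) = √(4π × 0.0606 × 1400) = 32.65 m, so C_max = 72.3/(0.42 × 319 × 32.65) = 0.0165 kg/m³.

0.0165 kg/m³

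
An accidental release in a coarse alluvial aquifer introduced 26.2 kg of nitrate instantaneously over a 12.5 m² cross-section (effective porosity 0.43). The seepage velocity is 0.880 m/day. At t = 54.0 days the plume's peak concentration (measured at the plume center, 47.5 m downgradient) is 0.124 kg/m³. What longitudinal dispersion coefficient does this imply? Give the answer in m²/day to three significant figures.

At the plume center C_max = M/(n_e·A·√(4πDt)), so D = M²/(4πt·(n_e·A·C_max)²).
n_e·A·C_max = 0.43 × 12.5 × 0.124 = 0.6665 kg/m.
D = 26.2²/(4π × 54.0 × 0.6665²) = 2.28 m²/day.

2.28 m²/day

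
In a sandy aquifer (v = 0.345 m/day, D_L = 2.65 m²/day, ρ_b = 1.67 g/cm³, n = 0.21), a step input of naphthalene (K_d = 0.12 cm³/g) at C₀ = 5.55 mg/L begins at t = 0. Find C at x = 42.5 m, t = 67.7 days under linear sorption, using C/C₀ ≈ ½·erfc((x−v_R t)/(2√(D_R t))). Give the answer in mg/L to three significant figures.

0.0671 mg/L

Retardation factor R = 1 + ρ_b·K_d/n = 1 + 1.67 × 0.12/0.21 = 1.954.
Sorption retards both mechanisms: v_R = v/R = 0.1766 m/day, D_R = D/R = 1.356 m²/day.
v_R·t = 0.1766 × 67.7 = 11.95582 m; 2√(D_R t) = 19.16 m; argument = (42.5 − 11.95582)/19.16 = 1.594.
C = C₀ × ½·erfc(1.594) = 5.55 × 0.01209 = 0.0671 mg/L.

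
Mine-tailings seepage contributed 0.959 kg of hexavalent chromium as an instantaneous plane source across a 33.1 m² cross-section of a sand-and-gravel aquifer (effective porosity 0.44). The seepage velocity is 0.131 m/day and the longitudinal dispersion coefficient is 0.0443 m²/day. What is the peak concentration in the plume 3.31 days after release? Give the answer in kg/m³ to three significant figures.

The peak of an instantaneous 1D plume sits at x = vt; there the Gaussian factor is 1 and C_max = M/(n_e·A·√(4πDt)), where n_e·A is the pore area the mass is dissolved in.
√(4πDt) = √(4π × 0.0443 × 3.31) = 1.357 m, so C_max = 0.959/(0.44 × 33.1 × 1.357) = 0.0485 kg/m³.

0.0485 kg/m³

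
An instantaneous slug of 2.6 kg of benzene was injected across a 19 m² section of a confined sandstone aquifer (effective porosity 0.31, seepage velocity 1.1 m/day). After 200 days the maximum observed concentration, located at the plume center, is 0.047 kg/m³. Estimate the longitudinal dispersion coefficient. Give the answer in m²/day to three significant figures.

At the plume center C_max = M/(n_e·A·√(4πDt)), so D = M²/(4πt·(n_e·A·C_max)²).
n_e·A·C_max = 0.31 × 19 × 0.047 = 0.2768 kg/m.
D = 2.6²/(4π × 200 × 0.2768²) = 0.0351 m²/day.

0.0351 m²/day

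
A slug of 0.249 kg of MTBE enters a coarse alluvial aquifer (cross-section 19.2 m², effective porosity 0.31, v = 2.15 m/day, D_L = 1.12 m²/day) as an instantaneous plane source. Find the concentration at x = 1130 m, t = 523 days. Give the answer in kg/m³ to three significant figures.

0.000481 kg/m³

For an instantaneous plane source, C(x,t) = M/(n_e·A·√(4πDt)) · exp(−(x−vt)²/(4Dt)), with n_e·A the pore (flow) area.
Plume center vt = 2.15 × 523 = 1124.45 m, so the well at 1130 m is 5.55 m downgradient of the peak.
√(4πDt) = 85.80 m, giving peak height M/(n_e·A·√(4πDt)) = 0.249/(0.31 × 19.2 × 85.80) = 0.0004876 kg/m³.
(x−vt)²/(4Dt) = (5.55)²/(4 × 1.12 × 523) = 0.01315; exp(−0.01315) = 0.9869.
C = 0.0004876 × 0.9869 = 0.000481 kg/m³.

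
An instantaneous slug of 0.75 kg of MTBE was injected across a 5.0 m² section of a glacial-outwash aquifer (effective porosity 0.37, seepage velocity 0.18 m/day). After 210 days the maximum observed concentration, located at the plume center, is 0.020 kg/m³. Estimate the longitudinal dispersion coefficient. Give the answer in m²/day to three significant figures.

At the plume center C_max = M/(n_e·A·√(4πDt)), so D = M²/(4πt·(n_e·A·C_max)²).
n_e·A·C_max = 0.37 × 5.0 × 0.020 = 0.03700 kg/m.
D = 0.75²/(4π × 210 × 0.03700²) = 0.156 m²/day.

0.156 m²/day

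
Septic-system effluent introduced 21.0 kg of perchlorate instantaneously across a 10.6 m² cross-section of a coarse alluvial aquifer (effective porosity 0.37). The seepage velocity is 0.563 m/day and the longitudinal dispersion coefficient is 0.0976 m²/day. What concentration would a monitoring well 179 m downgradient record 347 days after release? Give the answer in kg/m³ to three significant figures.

For an instantaneous plane source, C(x,t) = M/(n_e·A·√(4πDt)) · exp(−(x−vt)²/(4Dt)), with n_e·A the pore (flow) area.
Plume center vt = 0.563 × 347 = 195.361 m, so the well at 179 m is 16.361 m upgradient of the peak.
√(4πDt) = 20.63 m, giving peak height M/(n_e·A·√(4πDt)) = 21.0/(0.37 × 10.6 × 20.63) = 0.2595 kg/m³.
(x−vt)²/(4Dt) = (-16.361)²/(4 × 0.0976 × 347) = 1.976; exp(−1.976) = 0.1386.
C = 0.2595 × 0.1386 = 0.0360 kg/m³.

0.0360 kg/m³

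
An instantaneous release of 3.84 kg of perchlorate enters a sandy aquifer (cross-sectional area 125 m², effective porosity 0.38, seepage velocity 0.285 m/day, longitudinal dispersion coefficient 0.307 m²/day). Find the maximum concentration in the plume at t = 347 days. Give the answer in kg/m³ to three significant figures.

The peak of an instantaneous 1D plume sits at x = vt; there the Gaussian factor is 1 and C_max = M/(n_e·A·√(4πDt)), where n_e·A is the pore area the mass is dissolved in.
√(4πDt) = √(4π × 0.307 × 347) = 36.59 m, so C_max = 3.84/(0.38 × 125 × 36.59) = 0.00221 kg/m³.

0.00221 kg/m³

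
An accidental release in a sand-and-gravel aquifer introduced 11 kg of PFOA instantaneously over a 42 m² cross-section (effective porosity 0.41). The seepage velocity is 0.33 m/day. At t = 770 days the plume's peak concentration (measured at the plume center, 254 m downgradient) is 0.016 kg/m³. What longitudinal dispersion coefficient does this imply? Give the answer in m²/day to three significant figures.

0.165 m²/day

At the plume center C_max = M/(n_e·A·√(4πDt)), so D = M²/(4πt·(n_e·A·C_max)²).
n_e·A·C_max = 0.41 × 42 × 0.016 = 0.2755 kg/m.
D = 11²/(4π × 770 × 0.2755²) = 0.165 m²/day.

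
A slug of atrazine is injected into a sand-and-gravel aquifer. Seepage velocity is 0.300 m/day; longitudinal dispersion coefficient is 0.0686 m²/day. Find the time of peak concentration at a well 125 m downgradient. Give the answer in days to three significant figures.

416 days

For the 1D instantaneous-source solution, setting ∂C/∂t = 0 at fixed x gives v²t² + 2Dt − x² = 0, so t = (√(D² + v²x²) − D)/v².
√(D² + v²x²) = √(0.0686² + 0.300² × 125²) = 37.50; v² = 0.09.
t = (37.50 − 0.0686)/0.09 = 416 days (vs. the pure-advection estimate x/v = 417 d).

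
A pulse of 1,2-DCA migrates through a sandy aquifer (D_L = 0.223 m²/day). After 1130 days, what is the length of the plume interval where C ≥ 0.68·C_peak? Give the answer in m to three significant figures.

The plume is Gaussian with σ = √(2Dt) = √(2 × 0.223 × 1130) = 22.45 m.
C/C_peak = exp(−Δx²/(2σ²)) = 0.68 ⇒ Δx = σ·√(−2 ln 0.68) = 22.45 × 0.8783 = 19.72 m.
Width = 2Δx = 39.4 m.

39.4 m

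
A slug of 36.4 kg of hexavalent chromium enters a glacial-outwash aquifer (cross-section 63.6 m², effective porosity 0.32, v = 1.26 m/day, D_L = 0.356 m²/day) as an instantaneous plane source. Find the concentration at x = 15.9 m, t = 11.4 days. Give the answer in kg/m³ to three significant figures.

0.217 kg/m³

For an instantaneous plane source, C(x,t) = M/(n_e·A·√(4πDt)) · exp(−(x−vt)²/(4Dt)), with n_e·A the pore (flow) area.
Plume center vt = 1.26 × 11.4 = 14.364 m, so the well at 15.9 m is 1.536 m downgradient of the peak.
√(4πDt) = 7.141 m, giving peak height M/(n_e·A·√(4πDt)) = 36.4/(0.32 × 63.6 × 7.141) = 0.2505 kg/m³.
(x−vt)²/(4Dt) = (1.536)²/(4 × 0.356 × 11.4) = 0.1453; exp(−0.1453) = 0.8648.
C = 0.2505 × 0.8648 = 0.217 kg/m³.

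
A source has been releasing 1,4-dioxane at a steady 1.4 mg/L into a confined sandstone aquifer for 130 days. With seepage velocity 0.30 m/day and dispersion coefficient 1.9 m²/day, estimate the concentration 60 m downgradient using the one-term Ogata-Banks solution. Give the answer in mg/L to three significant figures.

For a continuous step input, C/C₀ ≈ ½·erfc((x−vt)/(2√(Dt))).
vt = 0.30 × 130 = 39 m and 2√(Dt) = 2√(1.9 × 130) = 31.43 m.
Argument (x−vt)/(2√(Dt)) = (60 − 39)/31.43 = 0.6682; ½·erfc(0.6682) = 0.1723.
C = 1.4 × 0.1723 = 0.241 mg/L.

0.241 mg/L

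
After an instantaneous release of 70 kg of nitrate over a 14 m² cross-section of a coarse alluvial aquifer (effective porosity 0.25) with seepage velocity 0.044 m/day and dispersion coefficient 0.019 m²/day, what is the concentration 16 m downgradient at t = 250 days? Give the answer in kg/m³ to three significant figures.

0.694 kg/m³

For an instantaneous plane source, C(x,t) = M/(n_e·A·√(4πDt)) · exp(−(x−vt)²/(4Dt)), with n_e·A the pore (flow) area.
Plume center vt = 0.044 × 250 = 11 m, so the well at 16 m is 5 m downgradient of the peak.
√(4πDt) = 7.726 m, giving peak height M/(n_e·A·√(4πDt)) = 70/(0.25 × 14 × 7.726) = 2.589 kg/m³.
(x−vt)²/(4Dt) = (5)²/(4 × 0.019 × 250) = 1.316; exp(−1.316) = 0.2682.
C = 2.589 × 0.2682 = 0.694 kg/m³.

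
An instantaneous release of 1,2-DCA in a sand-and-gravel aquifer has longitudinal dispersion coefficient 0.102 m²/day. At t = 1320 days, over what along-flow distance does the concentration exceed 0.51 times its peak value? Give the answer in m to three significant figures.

38.1 m

The plume is Gaussian with σ = √(2Dt) = √(2 × 0.102 × 1320) = 16.41 m.
C/C_peak = exp(−Δx²/(2σ²)) = 0.51 ⇒ Δx = σ·√(−2 ln 0.51) = 16.41 × 1.160 = 19.04 m.
Width = 2Δx = 38.1 m.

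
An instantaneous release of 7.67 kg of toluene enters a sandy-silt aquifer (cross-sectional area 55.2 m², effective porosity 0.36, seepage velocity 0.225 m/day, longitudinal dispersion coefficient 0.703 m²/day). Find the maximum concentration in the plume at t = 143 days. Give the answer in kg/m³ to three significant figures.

0.0109 kg/m³

The peak of an instantaneous 1D plume sits at x = vt; there the Gaussian factor is 1 and C_max = M/(n_e·A·√(4πDt)), where n_e·A is the pore area the mass is dissolved in.
√(4πDt) = √(4π × 0.703 × 143) = 35.54 m, so C_max = 7.67/(0.36 × 55.2 × 35.54) = 0.0109 kg/m³.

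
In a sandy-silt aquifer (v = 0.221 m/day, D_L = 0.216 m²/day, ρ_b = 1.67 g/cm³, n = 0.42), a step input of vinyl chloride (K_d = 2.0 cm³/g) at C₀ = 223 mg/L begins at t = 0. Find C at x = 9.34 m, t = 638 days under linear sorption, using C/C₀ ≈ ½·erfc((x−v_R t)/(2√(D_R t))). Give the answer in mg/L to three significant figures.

Retardation factor R = 1 + ρ_b·K_d/n = 1 + 1.67 × 2.0/0.42 = 8.952.
Sorption retards both mechanisms: v_R = v/R = 0.02469 m/day, D_R = D/R = 0.02413 m²/day.
v_R·t = 0.02469 × 638 = 15.75222 m; 2√(D_R t) = 7.847 m; argument = (9.34 − 15.75222)/7.847 = -0.8172.
C = C₀ × ½·erfc(-0.8172) = 223 × 0.8761 = 195 mg/L.

195 mg/L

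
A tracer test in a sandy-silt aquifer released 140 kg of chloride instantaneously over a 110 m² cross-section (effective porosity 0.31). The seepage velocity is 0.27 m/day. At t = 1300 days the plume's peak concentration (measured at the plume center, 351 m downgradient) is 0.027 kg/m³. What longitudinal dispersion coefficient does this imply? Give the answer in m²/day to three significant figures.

1.42 m²/day

At the plume center C_max = M/(n_e·A·√(4πDt)), so D = M²/(4πt·(n_e·A·C_max)²).
n_e·A·C_max = 0.31 × 110 × 0.027 = 0.9207 kg/m.
D = 140²/(4π × 1300 × 0.9207²) = 1.42 m²/day.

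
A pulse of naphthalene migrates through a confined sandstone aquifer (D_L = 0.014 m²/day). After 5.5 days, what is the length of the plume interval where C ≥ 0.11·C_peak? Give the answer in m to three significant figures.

The plume is Gaussian with σ = √(2Dt) = √(2 × 0.014 × 5.5) = 0.3924 m.
C/C_peak = exp(−Δx²/(2σ²)) = 0.11 ⇒ Δx = σ·√(−2 ln 0.11) = 0.3924 × 2.101 = 0.8244 m.
Width = 2Δx = 1.65 m.

1.65 m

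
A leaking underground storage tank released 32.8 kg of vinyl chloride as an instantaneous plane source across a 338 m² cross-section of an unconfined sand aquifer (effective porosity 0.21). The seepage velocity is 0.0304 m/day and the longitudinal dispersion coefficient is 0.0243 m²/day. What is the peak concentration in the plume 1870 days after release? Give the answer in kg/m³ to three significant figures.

0.0193 kg/m³

The peak of an instantaneous 1D plume sits at x = vt; there the Gaussian factor is 1 and C_max = M/(n_e·A·√(4πDt)), where n_e·A is the pore area the mass is dissolved in.
√(4πDt) = √(4π × 0.0243 × 1870) = 23.90 m, so C_max = 32.8/(0.21 × 338 × 23.90) = 0.0193 kg/m³.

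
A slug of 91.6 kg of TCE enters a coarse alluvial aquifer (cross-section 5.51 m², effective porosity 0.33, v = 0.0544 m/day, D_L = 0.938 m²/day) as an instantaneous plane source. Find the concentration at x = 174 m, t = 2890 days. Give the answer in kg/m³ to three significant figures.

For an instantaneous plane source, C(x,t) = M/(n_e·A·√(4πDt)) · exp(−(x−vt)²/(4Dt)), with n_e·A the pore (flow) area.
Plume center vt = 0.0544 × 2890 = 157.216 m, so the well at 174 m is 16.784 m downgradient of the peak.
√(4πDt) = 184.6 m, giving peak height M/(n_e·A·√(4πDt)) = 91.6/(0.33 × 5.51 × 184.6) = 0.2729 kg/m³.
(x−vt)²/(4Dt) = (16.784)²/(4 × 0.938 × 2890) = 0.02598; exp(−0.02598) = 0.9744.
C = 0.2729 × 0.9744 = 0.266 kg/m³.

0.266 kg/m³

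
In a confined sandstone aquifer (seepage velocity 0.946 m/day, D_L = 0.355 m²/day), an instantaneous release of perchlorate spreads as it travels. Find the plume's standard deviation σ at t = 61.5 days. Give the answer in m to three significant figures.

6.61 m

Dispersive spreading gives a Gaussian with σ² = 2Dt; advection only shifts the center.
σ = √(2 × 0.355 × 61.5) = 6.61 m.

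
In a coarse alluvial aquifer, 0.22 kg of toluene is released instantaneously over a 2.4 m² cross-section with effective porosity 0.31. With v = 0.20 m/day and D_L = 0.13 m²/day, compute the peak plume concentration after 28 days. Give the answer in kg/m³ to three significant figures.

0.0437 kg/m³

The peak of an instantaneous 1D plume sits at x = vt; there the Gaussian factor is 1 and C_max = M/(n_e·A·√(4πDt)), where n_e·A is the pore area the mass is dissolved in.
√(4πDt) = √(4π × 0.13 × 28) = 6.763 m, so C_max = 0.22/(0.31 × 2.4 × 6.763) = 0.0437 kg/m³.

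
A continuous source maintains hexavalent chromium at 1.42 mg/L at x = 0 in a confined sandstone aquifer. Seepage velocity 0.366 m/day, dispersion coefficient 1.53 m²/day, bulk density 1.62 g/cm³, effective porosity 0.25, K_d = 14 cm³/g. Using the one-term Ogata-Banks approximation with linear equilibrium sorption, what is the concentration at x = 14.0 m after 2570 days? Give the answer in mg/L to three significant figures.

0.487 mg/L

Retardation factor R = 1 + ρ_b·K_d/n = 1 + 1.62 × 14/0.25 = 91.72.
Sorption retards both mechanisms: v_R = v/R = 0.003990 m/day, D_R = D/R = 0.01668 m²/day.
v_R·t = 0.003990 × 2570 = 10.2543 m; 2√(D_R t) = 13.09 m; argument = (14.0 − 10.2543)/13.09 = 0.2861.
C = C₀ × ½·erfc(0.2861) = 1.42 × 0.3429 = 0.487 mg/L.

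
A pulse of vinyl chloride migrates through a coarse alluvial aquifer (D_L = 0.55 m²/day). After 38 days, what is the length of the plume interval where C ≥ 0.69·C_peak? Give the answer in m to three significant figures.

The plume is Gaussian with σ = √(2Dt) = √(2 × 0.55 × 38) = 6.465 m.
C/C_peak = exp(−Δx²/(2σ²)) = 0.69 ⇒ Δx = σ·√(−2 ln 0.69) = 6.465 × 0.8615 = 5.570 m.
Width = 2Δx = 11.1 m.

11.1 m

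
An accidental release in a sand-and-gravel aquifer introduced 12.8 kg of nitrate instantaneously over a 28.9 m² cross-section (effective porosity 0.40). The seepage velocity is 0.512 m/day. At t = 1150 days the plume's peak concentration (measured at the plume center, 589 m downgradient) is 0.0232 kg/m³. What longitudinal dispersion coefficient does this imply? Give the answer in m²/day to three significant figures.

0.158 m²/day

At the plume center C_max = M/(n_e·A·√(4πDt)), so D = M²/(4πt·(n_e·A·C_max)²).
n_e·A·C_max = 0.40 × 28.9 × 0.0232 = 0.2682 kg/m.
D = 12.8²/(4π × 1150 × 0.2682²) = 0.158 m²/day.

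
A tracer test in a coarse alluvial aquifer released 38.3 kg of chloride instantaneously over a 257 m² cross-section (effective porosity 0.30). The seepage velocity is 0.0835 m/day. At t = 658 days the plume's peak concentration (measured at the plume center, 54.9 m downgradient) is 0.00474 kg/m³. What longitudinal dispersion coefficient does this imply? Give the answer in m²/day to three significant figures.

1.33 m²/day

At the plume center C_max = M/(n_e·A·√(4πDt)), so D = M²/(4πt·(n_e·A·C_max)²).
n_e·A·C_max = 0.30 × 257 × 0.00474 = 0.3655 kg/m.
D = 38.3²/(4π × 658 × 0.3655²) = 1.33 m²/day.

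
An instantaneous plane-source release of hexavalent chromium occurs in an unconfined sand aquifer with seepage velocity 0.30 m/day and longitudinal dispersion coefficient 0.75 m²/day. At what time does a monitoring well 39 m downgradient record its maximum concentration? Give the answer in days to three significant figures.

122 days

For the 1D instantaneous-source solution, setting ∂C/∂t = 0 at fixed x gives v²t² + 2Dt − x² = 0, so t = (√(D² + v²x²) − D)/v².
√(D² + v²x²) = √(0.75² + 0.30² × 39²) = 11.72; v² = 0.09.
t = (11.72 − 0.75)/0.09 = 122 days (vs. the pure-advection estimate x/v = 130 d).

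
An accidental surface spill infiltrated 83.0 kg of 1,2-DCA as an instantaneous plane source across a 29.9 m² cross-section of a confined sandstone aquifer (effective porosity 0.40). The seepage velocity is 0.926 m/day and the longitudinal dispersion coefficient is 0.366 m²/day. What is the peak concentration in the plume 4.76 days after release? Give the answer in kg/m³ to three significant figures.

1.48 kg/m³

The peak of an instantaneous 1D plume sits at x = vt; there the Gaussian factor is 1 and C_max = M/(n_e·A·√(4πDt)), where n_e·A is the pore area the mass is dissolved in.
√(4πDt) = √(4π × 0.366 × 4.76) = 4.679 m, so C_max = 83.0/(0.40 × 29.9 × 4.679) = 1.48 kg/m³.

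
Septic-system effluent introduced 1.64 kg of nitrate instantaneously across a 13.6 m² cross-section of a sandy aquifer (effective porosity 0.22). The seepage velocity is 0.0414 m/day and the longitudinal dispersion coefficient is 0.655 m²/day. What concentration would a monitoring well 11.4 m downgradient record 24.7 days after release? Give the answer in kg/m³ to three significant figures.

For an instantaneous plane source, C(x,t) = M/(n_e·A·√(4πDt)) · exp(−(x−vt)²/(4Dt)), with n_e·A the pore (flow) area.
Plume center vt = 0.0414 × 24.7 = 1.02258 m, so the well at 11.4 m is 10.37742 m downgradient of the peak.
√(4πDt) = 14.26 m, giving peak height M/(n_e·A·√(4πDt)) = 1.64/(0.22 × 13.6 × 14.26) = 0.03844 kg/m³.
(x−vt)²/(4Dt) = (10.37742)²/(4 × 0.655 × 24.7) = 1.664; exp(−1.664) = 0.1894.
C = 0.03844 × 0.1894 = 0.00728 kg/m³.

0.00728 kg/m³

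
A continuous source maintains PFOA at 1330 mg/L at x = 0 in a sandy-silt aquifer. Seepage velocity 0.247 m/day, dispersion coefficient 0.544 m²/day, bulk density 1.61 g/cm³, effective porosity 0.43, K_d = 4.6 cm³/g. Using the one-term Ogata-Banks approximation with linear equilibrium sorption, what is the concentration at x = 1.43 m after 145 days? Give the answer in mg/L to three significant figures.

761 mg/L

Retardation factor R = 1 + ρ_b·K_d/n = 1 + 1.61 × 4.6/0.43 = 18.22.
Sorption retards both mechanisms: v_R = v/R = 0.01356 m/day, D_R = D/R = 0.02986 m²/day.
v_R·t = 0.01356 × 145 = 1.9662 m; 2√(D_R t) = 4.162 m; argument = (1.43 − 1.9662)/4.162 = -0.1288.
C = C₀ × ½·erfc(-0.1288) = 1330 × 0.5723 = 761 mg/L.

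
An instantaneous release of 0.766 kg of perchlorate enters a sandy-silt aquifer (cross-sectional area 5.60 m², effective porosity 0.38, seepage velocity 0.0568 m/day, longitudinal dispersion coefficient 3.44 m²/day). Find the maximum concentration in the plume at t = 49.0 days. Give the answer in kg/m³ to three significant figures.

0.00782 kg/m³

The peak of an instantaneous 1D plume sits at x = vt; there the Gaussian factor is 1 and C_max = M/(n_e·A·√(4πDt)), where n_e·A is the pore area the mass is dissolved in.
√(4πDt) = √(4π × 3.44 × 49.0) = 46.02 m, so C_max = 0.766/(0.38 × 5.60 × 46.02) = 0.00782 kg/m³.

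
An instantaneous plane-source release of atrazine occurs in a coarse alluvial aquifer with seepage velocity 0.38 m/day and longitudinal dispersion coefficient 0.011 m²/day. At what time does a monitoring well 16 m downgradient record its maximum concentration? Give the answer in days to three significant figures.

42.0 days

For the 1D instantaneous-source solution, setting ∂C/∂t = 0 at fixed x gives v²t² + 2Dt − x² = 0, so t = (√(D² + v²x²) − D)/v².
√(D² + v²x²) = √(0.011² + 0.38² × 16²) = 6.080; v² = 0.1444.
t = (6.080 − 0.011)/0.1444 = 42.0 days (vs. the pure-advection estimate x/v = 42.1 d).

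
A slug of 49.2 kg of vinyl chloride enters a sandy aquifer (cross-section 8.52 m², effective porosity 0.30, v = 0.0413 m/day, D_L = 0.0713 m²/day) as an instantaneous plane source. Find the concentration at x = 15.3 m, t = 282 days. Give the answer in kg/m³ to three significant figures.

1.03 kg/m³

For an instantaneous plane source, C(x,t) = M/(n_e·A·√(4πDt)) · exp(−(x−vt)²/(4Dt)), with n_e·A the pore (flow) area.
Plume center vt = 0.0413 × 282 = 11.6466 m, so the well at 15.3 m is 3.6534 m downgradient of the peak.
√(4πDt) = 15.90 m, giving peak height M/(n_e·A·√(4πDt)) = 49.2/(0.30 × 8.52 × 15.90) = 1.211 kg/m³.
(x−vt)²/(4Dt) = (3.6534)²/(4 × 0.0713 × 282) = 0.1660; exp(−0.1660) = 0.8470.
C = 1.211 × 0.8470 = 1.03 kg/m³.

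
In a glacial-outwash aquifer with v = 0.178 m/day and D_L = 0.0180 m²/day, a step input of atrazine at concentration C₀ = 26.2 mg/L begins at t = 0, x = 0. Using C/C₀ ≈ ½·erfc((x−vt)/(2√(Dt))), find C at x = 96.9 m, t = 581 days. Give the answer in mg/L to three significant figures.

24.2 mg/L

For a continuous step input, C/C₀ ≈ ½·erfc((x−vt)/(2√(Dt))).
vt = 0.178 × 581 = 103.418 m and 2√(Dt) = 2√(0.0180 × 581) = 6.468 m.
Argument (x−vt)/(2√(Dt)) = (96.9 − 103.418)/6.468 = -1.008; ½·erfc(-1.008) = 0.9230.
C = 26.2 × 0.9230 = 24.2 mg/L.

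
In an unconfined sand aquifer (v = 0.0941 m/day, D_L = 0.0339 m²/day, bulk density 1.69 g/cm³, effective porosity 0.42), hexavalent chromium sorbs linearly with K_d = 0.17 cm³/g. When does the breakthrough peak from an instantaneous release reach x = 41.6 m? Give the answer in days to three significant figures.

Retardation factor R = 1 + ρ_b·K_d/n = 1 + 1.69 × 0.17/0.42 = 1.684.
Sorption retards both mechanisms: v_R = v/R = 0.05588 m/day, D_R = D/R = 0.02013 m²/day.
Peak time from v_R²t² + 2D_R t − x² = 0: t = (√(D_R² + v_R²x²) − D_R)/v_R².
√(D_R² + v_R²x²) = √(0.02013² + 0.05588² × 41.6²) = 2.325; v_R² = 0.003123.
t = (2.325 − 0.02013)/0.003123 = 738 days.

738 days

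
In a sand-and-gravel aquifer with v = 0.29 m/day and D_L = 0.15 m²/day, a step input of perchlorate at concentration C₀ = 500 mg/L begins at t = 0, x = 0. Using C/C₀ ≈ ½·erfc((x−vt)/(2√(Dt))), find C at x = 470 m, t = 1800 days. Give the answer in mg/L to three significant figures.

For a continuous step input, C/C₀ ≈ ½·erfc((x−vt)/(2√(Dt))).
vt = 0.29 × 1800 = 522 m and 2√(Dt) = 2√(0.15 × 1800) = 32.86 m.
Argument (x−vt)/(2√(Dt)) = (470 − 522)/32.86 = -1.582; ½·erfc(-1.582) = 0.9874.
C = 500 × 0.9874 = 494 mg/L.

494 mg/L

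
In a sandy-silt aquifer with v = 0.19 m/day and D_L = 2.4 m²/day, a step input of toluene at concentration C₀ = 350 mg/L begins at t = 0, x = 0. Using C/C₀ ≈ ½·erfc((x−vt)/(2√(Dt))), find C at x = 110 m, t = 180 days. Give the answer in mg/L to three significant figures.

For a continuous step input, C/C₀ ≈ ½·erfc((x−vt)/(2√(Dt))).
vt = 0.19 × 180 = 34.2 m and 2√(Dt) = 2√(2.4 × 180) = 41.57 m.
Argument (x−vt)/(2√(Dt)) = (110 − 34.2)/41.57 = 1.823; ½·erfc(1.823) = 0.004967.
C = 350 × 0.004967 = 1.74 mg/L.

1.74 mg/L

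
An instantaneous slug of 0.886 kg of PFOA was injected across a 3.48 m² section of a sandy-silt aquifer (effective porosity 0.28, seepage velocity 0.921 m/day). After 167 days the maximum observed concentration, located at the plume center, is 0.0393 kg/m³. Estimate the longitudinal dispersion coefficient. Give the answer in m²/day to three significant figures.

At the plume center C_max = M/(n_e·A·√(4πDt)), so D = M²/(4πt·(n_e·A·C_max)²).
n_e·A·C_max = 0.28 × 3.48 × 0.0393 = 0.03829 kg/m.
D = 0.886²/(4π × 167 × 0.03829²) = 0.255 m²/day.

0.255 m²/day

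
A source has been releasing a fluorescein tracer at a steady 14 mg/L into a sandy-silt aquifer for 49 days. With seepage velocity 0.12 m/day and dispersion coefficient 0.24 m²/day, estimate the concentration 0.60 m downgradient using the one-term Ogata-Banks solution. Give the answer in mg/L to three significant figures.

12.1 mg/L

For a continuous step input, C/C₀ ≈ ½·erfc((x−vt)/(2√(Dt))).
vt = 0.12 × 49 = 5.88 m and 2√(Dt) = 2√(0.24 × 49) = 6.859 m.
Argument (x−vt)/(2√(Dt)) = (0.60 − 5.88)/6.859 = -0.7698; ½·erfc(-0.7698) = 0.8618.
C = 14 × 0.8618 = 12.1 mg/L.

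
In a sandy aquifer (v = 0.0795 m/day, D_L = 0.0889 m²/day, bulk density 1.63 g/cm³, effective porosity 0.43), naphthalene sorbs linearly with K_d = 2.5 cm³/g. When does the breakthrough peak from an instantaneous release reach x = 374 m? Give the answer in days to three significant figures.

Retardation factor R = 1 + ρ_b·K_d/n = 1 + 1.63 × 2.5/0.43 = 10.48.
Sorption retards both mechanisms: v_R = v/R = 0.007586 m/day, D_R = D/R = 0.008483 m²/day.
Peak time from v_R²t² + 2D_R t − x² = 0: t = (√(D_R² + v_R²x²) − D_R)/v_R².
√(D_R² + v_R²x²) = √(0.008483² + 0.007586² × 374²) = 2.837; v_R² = 5.755e-05.
t = (2.837 − 0.008483)/5.755e-05 = 49100 days.

49100 days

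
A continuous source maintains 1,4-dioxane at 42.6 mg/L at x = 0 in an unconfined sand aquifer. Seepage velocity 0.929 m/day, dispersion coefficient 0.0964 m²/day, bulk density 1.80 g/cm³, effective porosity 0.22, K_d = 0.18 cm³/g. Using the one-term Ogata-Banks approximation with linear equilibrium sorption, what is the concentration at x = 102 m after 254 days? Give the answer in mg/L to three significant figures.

2.98 mg/L

Retardation factor R = 1 + ρ_b·K_d/n = 1 + 1.80 × 0.18/0.22 = 2.473.
Sorption retards both mechanisms: v_R = v/R = 0.3757 m/day, D_R = D/R = 0.03898 m²/day.
v_R·t = 0.3757 × 254 = 95.4278 m; 2√(D_R t) = 6.293 m; argument = (102 − 95.4278)/6.293 = 1.044.
C = C₀ × ½·erfc(1.044) = 42.6 × 0.06991 = 2.98 mg/L.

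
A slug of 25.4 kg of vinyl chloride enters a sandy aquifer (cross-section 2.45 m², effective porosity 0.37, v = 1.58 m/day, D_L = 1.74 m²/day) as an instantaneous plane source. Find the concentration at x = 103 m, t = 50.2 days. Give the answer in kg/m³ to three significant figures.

0.170 kg/m³

For an instantaneous plane source, C(x,t) = M/(n_e·A·√(4πDt)) · exp(−(x−vt)²/(4Dt)), with n_e·A the pore (flow) area.
Plume center vt = 1.58 × 50.2 = 79.316 m, so the well at 103 m is 23.684 m downgradient of the peak.
√(4πDt) = 33.13 m, giving peak height M/(n_e·A·√(4πDt)) = 25.4/(0.37 × 2.45 × 33.13) = 0.8458 kg/m³.
(x−vt)²/(4Dt) = (23.684)²/(4 × 1.74 × 50.2) = 1.605; exp(−1.605) = 0.2009.
C = 0.8458 × 0.2009 = 0.170 kg/m³.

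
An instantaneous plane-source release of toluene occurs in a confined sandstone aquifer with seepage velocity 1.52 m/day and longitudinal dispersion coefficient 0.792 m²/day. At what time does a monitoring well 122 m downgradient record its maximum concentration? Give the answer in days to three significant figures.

79.9 days

For the 1D instantaneous-source solution, setting ∂C/∂t = 0 at fixed x gives v²t² + 2Dt − x² = 0, so t = (√(D² + v²x²) − D)/v².
√(D² + v²x²) = √(0.792² + 1.52² × 122²) = 185.4; v² = 2.3104.
t = (185.4 − 0.792)/2.3104 = 79.9 days (vs. the pure-advection estimate x/v = 80.3 d).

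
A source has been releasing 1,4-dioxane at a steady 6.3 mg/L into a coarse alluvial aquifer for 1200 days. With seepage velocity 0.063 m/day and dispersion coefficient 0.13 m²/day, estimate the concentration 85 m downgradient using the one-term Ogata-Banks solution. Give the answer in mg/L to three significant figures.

1.87 mg/L

For a continuous step input, C/C₀ ≈ ½·erfc((x−vt)/(2√(Dt))).
vt = 0.063 × 1200 = 75.6 m and 2√(Dt) = 2√(0.13 × 1200) = 24.98 m.
Argument (x−vt)/(2√(Dt)) = (85 − 75.6)/24.98 = 0.3763; ½·erfc(0.3763) = 0.2973.
C = 6.3 × 0.2973 = 1.87 mg/L.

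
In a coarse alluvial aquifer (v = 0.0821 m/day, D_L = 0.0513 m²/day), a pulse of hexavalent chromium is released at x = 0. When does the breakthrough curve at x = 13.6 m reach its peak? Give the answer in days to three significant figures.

158 days

For the 1D instantaneous-source solution, setting ∂C/∂t = 0 at fixed x gives v²t² + 2Dt − x² = 0, so t = (√(D² + v²x²) − D)/v².
√(D² + v²x²) = √(0.0513² + 0.0821² × 13.6²) = 1.118; v² = 0.00674041.
t = (1.118 − 0.0513)/0.00674041 = 158 days (vs. the pure-advection estimate x/v = 166 d).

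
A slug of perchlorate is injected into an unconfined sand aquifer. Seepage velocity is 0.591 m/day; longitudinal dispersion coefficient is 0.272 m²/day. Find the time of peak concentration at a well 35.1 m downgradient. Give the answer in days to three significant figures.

58.6 days

For the 1D instantaneous-source solution, setting ∂C/∂t = 0 at fixed x gives v²t² + 2Dt − x² = 0, so t = (√(D² + v²x²) − D)/v².
√(D² + v²x²) = √(0.272² + 0.591² × 35.1²) = 20.75; v² = 0.349281.
t = (20.75 − 0.272)/0.349281 = 58.6 days (vs. the pure-advection estimate x/v = 59.4 d).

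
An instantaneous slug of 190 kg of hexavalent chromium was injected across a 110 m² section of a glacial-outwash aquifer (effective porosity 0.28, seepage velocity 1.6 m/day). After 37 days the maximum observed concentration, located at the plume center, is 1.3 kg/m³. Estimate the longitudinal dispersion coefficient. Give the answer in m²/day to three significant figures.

At the plume center C_max = M/(n_e·A·√(4πDt)), so D = M²/(4πt·(n_e·A·C_max)²).
n_e·A·C_max = 0.28 × 110 × 1.3 = 40.04 kg/m.
D = 190²/(4π × 37 × 40.04²) = 0.0484 m²/day.

0.0484 m²/day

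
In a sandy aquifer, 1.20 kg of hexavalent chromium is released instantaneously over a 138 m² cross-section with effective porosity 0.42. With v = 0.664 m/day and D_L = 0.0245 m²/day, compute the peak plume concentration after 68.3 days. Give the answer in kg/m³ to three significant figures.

The peak of an instantaneous 1D plume sits at x = vt; there the Gaussian factor is 1 and C_max = M/(n_e·A·√(4πDt)), where n_e·A is the pore area the mass is dissolved in.
√(4πDt) = √(4π × 0.0245 × 68.3) = 4.586 m, so C_max = 1.20/(0.42 × 138 × 4.586) = 0.00451 kg/m³.

0.00451 kg/m³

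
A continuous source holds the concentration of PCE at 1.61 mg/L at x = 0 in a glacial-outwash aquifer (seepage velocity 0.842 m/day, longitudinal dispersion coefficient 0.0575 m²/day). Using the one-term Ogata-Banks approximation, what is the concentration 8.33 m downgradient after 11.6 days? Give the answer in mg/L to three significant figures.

1.44 mg/L

For a continuous step input, C/C₀ ≈ ½·erfc((x−vt)/(2√(Dt))).
vt = 0.842 × 11.6 = 9.7672 m and 2√(Dt) = 2√(0.0575 × 11.6) = 1.633 m.
Argument (x−vt)/(2√(Dt)) = (8.33 − 9.7672)/1.633 = -0.8801; ½·erfc(-0.8801) = 0.8934.
C = 1.61 × 0.8934 = 1.44 mg/L.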